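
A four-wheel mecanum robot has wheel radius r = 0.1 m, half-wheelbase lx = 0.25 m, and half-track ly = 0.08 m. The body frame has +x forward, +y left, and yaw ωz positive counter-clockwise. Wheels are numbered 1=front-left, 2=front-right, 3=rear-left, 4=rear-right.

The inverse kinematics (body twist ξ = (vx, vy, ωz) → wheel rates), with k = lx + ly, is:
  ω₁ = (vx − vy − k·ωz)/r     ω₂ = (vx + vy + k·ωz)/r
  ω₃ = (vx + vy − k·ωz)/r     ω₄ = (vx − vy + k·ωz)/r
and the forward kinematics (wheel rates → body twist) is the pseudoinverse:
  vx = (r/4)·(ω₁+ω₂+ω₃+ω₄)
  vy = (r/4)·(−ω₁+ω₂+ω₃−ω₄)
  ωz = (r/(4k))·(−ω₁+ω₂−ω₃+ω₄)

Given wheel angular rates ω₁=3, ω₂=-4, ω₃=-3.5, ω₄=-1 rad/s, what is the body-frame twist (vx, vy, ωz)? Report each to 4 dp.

(-0.1375, -0.2375, -0.3409)

k = lx + ly = 0.25 + 0.08 = 0.3300
ω₁+ω₂+ω₃+ω₄ = -5.5000  →  vx = (0.1/4)·-5.5000 = -0.1375
−ω₁+ω₂+ω₃−ω₄ = -9.5000  →  vy = (0.1/4)·-9.5000 = -0.2375
−ω₁+ω₂−ω₃+ω₄ = -4.5000  →  ωz = (0.1/1.3200)·-4.5000 = -0.3409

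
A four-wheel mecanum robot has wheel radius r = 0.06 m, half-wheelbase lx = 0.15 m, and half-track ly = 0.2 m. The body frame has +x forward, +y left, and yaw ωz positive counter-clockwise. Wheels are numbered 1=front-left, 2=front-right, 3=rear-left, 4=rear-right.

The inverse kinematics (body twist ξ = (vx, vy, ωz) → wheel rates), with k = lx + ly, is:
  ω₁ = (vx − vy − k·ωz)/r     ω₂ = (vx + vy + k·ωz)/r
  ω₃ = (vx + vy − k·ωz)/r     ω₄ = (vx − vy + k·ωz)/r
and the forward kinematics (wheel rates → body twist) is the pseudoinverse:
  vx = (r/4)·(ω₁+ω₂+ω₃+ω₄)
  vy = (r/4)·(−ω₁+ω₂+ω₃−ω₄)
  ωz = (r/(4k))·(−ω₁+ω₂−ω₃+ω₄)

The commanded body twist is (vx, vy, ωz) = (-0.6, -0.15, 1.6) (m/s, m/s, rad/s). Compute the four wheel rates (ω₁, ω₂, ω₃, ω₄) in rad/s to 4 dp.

k = lx + ly = 0.15 + 0.2 = 0.3500;  k·ωz = 0.3500·1.6 = 0.5600
ω₁ (FL) = (vx − vy − k·ωz)/r = -1.0100/0.06 = -16.8333
ω₂ (FR) = (vx + vy + k·ωz)/r = -0.1900/0.06 = -3.1667
ω₃ (RL) = (vx + vy − k·ωz)/r = -1.3100/0.06 = -21.8333
ω₄ (RR) = (vx − vy + k·ωz)/r = 0.1100/0.06 = 1.8333

(-16.8333, -3.1667, -21.8333, 1.8333)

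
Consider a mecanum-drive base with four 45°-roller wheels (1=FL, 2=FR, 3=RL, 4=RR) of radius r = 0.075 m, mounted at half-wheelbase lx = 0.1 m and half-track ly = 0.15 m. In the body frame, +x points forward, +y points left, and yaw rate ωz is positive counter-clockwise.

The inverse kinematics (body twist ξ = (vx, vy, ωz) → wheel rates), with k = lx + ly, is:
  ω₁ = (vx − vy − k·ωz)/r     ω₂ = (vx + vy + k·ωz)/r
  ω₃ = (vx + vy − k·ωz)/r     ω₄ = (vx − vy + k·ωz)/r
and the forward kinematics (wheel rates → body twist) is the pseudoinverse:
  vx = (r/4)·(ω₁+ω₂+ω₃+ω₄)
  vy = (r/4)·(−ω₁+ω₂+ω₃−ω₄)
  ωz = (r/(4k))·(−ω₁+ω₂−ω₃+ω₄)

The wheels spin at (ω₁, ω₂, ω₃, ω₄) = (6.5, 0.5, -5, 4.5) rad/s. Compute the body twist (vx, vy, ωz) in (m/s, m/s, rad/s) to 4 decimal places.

(0.1219, -0.2906, 0.2625)

k = lx + ly = 0.1 + 0.15 = 0.2500
ω₁+ω₂+ω₃+ω₄ = 6.5000  →  vx = (0.075/4)·6.5000 = 0.1219
−ω₁+ω₂+ω₃−ω₄ = -15.5000  →  vy = (0.075/4)·-15.5000 = -0.2906
−ω₁+ω₂−ω₃+ω₄ = 3.5000  →  ωz = (0.075/1.0000)·3.5000 = 0.2625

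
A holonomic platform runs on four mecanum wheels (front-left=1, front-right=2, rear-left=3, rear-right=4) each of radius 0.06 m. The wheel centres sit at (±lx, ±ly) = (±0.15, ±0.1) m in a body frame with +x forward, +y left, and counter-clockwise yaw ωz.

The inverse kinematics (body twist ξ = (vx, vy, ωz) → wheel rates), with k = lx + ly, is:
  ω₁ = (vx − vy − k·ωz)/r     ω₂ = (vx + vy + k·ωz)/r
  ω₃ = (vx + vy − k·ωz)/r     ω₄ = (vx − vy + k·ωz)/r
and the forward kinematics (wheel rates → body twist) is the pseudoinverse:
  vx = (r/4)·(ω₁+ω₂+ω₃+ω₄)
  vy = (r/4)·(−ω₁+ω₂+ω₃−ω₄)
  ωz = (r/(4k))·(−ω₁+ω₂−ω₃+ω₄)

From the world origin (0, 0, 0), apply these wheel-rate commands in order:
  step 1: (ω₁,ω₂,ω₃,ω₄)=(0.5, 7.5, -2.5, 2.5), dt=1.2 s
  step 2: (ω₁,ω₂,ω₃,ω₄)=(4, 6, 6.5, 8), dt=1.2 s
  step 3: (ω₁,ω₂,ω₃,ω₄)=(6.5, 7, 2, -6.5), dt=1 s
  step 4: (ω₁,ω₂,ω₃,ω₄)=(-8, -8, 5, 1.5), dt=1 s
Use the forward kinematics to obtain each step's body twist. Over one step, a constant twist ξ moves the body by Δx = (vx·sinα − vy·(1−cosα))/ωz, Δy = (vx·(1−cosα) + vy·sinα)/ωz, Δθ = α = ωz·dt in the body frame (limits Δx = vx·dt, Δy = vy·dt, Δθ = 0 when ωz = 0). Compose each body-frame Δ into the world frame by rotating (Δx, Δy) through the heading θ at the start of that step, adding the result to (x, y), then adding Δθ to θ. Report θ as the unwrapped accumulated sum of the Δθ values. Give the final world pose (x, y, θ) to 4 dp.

(0.1797, 0.6242, 0.4260)

step 1: ξ=(vx,vy,ωz)=(0.1200, 0.0300, 0.7200), dt=1.2 → body Δ=(0.1121, 0.0901, 0.8640) → world pose (0.1121, 0.0901, 0.8640)
step 2: ξ=(vx,vy,ωz)=(0.3675, 0.0075, 0.2100), dt=1.2 → body Δ=(0.4352, 0.0642, 0.2520) → world pose (0.3460, 0.4628, 1.1160)
step 3: ξ=(vx,vy,ωz)=(0.1350, 0.1350, -0.4800), dt=1.0 → body Δ=(0.1617, 0.0981, -0.4800) → world pose (0.3289, 0.6511, 0.6360)
step 4: ξ=(vx,vy,ωz)=(-0.1425, 0.0525, -0.2100), dt=1.0 → body Δ=(-0.1360, 0.0670, -0.2100) → world pose (0.1797, 0.6242, 0.4260)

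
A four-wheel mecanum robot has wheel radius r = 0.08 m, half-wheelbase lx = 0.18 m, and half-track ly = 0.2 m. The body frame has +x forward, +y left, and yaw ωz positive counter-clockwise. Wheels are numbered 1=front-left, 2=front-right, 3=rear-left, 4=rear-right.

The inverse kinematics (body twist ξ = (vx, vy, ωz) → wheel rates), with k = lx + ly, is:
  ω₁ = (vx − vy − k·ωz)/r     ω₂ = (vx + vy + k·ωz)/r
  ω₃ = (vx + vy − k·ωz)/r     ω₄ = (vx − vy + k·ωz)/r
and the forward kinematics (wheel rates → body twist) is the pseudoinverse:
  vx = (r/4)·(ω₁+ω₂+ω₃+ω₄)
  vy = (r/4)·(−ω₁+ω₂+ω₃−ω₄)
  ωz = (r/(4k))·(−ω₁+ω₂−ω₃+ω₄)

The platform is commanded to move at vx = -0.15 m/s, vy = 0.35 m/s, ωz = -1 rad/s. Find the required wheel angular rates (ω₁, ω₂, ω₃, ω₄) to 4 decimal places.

(-1.5000, -2.2500, 7.2500, -11.0000)

k = lx + ly = 0.18 + 0.2 = 0.3800;  k·ωz = 0.3800·-1 = -0.3800
ω₁ (FL) = (vx − vy − k·ωz)/r = -0.1200/0.08 = -1.5000
ω₂ (FR) = (vx + vy + k·ωz)/r = -0.1800/0.08 = -2.2500
ω₃ (RL) = (vx + vy − k·ωz)/r = 0.5800/0.08 = 7.2500
ω₄ (RR) = (vx − vy + k·ωz)/r = -0.8800/0.08 = -11.0000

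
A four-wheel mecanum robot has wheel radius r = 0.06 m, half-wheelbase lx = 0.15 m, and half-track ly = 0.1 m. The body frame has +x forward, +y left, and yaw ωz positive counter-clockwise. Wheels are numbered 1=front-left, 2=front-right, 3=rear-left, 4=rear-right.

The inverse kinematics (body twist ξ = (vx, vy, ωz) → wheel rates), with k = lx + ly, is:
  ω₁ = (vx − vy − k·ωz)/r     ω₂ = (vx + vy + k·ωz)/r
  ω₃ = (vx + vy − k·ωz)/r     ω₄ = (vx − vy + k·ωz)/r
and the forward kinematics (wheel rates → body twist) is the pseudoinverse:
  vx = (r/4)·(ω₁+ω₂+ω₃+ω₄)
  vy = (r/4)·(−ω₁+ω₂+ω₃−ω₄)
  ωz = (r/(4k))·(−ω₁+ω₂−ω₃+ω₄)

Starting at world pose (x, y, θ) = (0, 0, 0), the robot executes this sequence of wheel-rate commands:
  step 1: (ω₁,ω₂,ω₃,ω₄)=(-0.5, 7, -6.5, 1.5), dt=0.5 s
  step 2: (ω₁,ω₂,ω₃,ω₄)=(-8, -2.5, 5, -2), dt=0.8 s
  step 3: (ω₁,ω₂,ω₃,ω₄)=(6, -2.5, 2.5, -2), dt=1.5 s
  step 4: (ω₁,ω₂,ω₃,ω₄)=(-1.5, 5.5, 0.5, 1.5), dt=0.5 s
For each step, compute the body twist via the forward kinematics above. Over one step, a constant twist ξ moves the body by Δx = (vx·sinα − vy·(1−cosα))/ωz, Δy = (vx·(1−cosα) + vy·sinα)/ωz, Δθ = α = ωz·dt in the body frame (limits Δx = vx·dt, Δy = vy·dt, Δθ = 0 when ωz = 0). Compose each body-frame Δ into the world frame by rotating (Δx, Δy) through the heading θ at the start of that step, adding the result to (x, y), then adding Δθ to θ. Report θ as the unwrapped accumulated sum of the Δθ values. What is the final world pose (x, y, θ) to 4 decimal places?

(-0.0024, 0.0064, -0.5370)

step 1: ξ=(vx,vy,ωz)=(0.0225, -0.0075, 0.9300), dt=0.5 → body Δ=(0.0117, -0.0010, 0.4650) → world pose (0.0117, -0.0010, 0.4650)
step 2: ξ=(vx,vy,ωz)=(-0.1125, 0.1875, -0.0900), dt=0.8 → body Δ=(-0.0845, 0.1531, -0.0720) → world pose (-0.1325, 0.0979, 0.3930)
step 3: ξ=(vx,vy,ωz)=(0.0600, -0.0600, -0.7800), dt=1.5 → body Δ=(0.0239, -0.1177, -1.1700) → world pose (-0.0653, -0.0017, -0.7770)
step 4: ξ=(vx,vy,ωz)=(0.0900, 0.0900, 0.4800), dt=0.5 → body Δ=(0.0392, 0.0499, 0.2400) → world pose (-0.0024, 0.0064, -0.5370)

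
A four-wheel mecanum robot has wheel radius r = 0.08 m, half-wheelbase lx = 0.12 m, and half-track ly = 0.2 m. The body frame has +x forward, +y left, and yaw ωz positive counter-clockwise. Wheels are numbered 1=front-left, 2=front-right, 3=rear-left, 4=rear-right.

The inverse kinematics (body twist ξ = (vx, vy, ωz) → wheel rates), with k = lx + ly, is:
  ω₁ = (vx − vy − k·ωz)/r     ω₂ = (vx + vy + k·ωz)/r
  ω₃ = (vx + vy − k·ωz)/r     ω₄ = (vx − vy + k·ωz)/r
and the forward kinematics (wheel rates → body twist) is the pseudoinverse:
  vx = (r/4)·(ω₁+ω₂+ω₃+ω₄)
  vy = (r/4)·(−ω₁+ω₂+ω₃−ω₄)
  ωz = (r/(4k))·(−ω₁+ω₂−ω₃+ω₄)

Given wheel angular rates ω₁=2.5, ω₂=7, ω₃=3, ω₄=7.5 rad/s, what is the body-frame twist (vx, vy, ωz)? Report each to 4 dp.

k = lx + ly = 0.12 + 0.2 = 0.3200
ω₁+ω₂+ω₃+ω₄ = 20.0000  →  vx = (0.08/4)·20.0000 = 0.4000
−ω₁+ω₂+ω₃−ω₄ = 0.0000  →  vy = (0.08/4)·0.0000 = 0.0000
−ω₁+ω₂−ω₃+ω₄ = 9.0000  →  ωz = (0.08/1.2800)·9.0000 = 0.5625

(0.4000, 0.0000, 0.5625)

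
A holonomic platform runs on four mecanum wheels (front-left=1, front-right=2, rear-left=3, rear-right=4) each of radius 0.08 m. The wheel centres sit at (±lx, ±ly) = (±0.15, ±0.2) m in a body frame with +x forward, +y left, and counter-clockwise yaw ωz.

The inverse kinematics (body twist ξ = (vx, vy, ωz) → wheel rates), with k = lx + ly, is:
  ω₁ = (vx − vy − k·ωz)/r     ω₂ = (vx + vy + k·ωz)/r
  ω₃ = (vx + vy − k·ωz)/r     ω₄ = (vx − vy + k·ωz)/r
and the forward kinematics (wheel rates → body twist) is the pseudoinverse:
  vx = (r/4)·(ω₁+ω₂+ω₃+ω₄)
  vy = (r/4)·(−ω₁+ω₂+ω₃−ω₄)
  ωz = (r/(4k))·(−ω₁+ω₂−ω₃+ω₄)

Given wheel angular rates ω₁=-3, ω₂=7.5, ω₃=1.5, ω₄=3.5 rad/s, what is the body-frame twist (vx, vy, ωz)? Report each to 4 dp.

(0.1900, 0.1700, 0.7143)

k = lx + ly = 0.15 + 0.2 = 0.3500
ω₁+ω₂+ω₃+ω₄ = 9.5000  →  vx = (0.08/4)·9.5000 = 0.1900
−ω₁+ω₂+ω₃−ω₄ = 8.5000  →  vy = (0.08/4)·8.5000 = 0.1700
−ω₁+ω₂−ω₃+ω₄ = 12.5000  →  ωz = (0.08/1.4000)·12.5000 = 0.7143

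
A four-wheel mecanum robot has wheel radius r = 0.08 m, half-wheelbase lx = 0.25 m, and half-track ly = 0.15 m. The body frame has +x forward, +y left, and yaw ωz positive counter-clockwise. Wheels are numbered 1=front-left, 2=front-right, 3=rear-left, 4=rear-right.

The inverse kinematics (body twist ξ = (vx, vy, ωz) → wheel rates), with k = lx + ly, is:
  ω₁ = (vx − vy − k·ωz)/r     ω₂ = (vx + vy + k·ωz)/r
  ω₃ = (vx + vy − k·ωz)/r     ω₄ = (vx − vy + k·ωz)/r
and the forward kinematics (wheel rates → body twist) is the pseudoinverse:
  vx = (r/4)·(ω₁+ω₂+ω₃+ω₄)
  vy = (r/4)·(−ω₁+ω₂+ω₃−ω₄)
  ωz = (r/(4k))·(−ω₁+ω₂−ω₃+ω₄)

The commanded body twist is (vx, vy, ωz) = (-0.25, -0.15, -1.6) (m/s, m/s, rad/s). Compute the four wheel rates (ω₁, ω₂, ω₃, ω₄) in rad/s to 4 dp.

(6.7500, -13.0000, 3.0000, -9.2500)

k = lx + ly = 0.25 + 0.15 = 0.4000;  k·ωz = 0.4000·-1.6 = -0.6400
ω₁ (FL) = (vx − vy − k·ωz)/r = 0.5400/0.08 = 6.7500
ω₂ (FR) = (vx + vy + k·ωz)/r = -1.0400/0.08 = -13.0000
ω₃ (RL) = (vx + vy − k·ωz)/r = 0.2400/0.08 = 3.0000
ω₄ (RR) = (vx − vy + k·ωz)/r = -0.7400/0.08 = -9.2500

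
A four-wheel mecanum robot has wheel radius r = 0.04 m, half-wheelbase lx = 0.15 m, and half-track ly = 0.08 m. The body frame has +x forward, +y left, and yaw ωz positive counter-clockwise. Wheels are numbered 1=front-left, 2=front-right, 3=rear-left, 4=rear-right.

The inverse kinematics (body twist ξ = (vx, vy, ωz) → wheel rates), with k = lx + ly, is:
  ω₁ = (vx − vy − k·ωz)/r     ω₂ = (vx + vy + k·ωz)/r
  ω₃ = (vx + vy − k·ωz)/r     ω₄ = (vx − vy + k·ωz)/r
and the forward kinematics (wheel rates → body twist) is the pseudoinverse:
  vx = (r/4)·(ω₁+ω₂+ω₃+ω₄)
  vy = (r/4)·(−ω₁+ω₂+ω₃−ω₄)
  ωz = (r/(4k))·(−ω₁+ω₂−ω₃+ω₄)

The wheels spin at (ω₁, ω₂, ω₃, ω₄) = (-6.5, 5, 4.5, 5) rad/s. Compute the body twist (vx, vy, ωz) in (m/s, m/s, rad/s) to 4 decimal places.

(0.0800, 0.1100, 0.5217)

k = lx + ly = 0.15 + 0.08 = 0.2300
ω₁+ω₂+ω₃+ω₄ = 8.0000  →  vx = (0.04/4)·8.0000 = 0.0800
−ω₁+ω₂+ω₃−ω₄ = 11.0000  →  vy = (0.04/4)·11.0000 = 0.1100
−ω₁+ω₂−ω₃+ω₄ = 12.0000  →  ωz = (0.04/0.9200)·12.0000 = 0.5217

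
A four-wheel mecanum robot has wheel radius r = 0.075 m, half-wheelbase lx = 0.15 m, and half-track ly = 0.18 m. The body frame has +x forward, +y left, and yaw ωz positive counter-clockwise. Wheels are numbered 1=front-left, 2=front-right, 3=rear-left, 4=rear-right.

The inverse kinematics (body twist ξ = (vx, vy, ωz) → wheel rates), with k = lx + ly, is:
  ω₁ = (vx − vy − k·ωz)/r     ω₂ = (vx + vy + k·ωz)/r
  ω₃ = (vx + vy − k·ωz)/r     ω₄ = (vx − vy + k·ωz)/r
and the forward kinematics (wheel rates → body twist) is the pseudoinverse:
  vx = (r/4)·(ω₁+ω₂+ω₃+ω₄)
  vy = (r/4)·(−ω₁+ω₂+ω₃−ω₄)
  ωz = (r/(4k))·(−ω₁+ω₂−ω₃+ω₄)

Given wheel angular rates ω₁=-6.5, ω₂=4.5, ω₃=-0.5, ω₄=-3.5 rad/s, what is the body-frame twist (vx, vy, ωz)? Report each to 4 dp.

k = lx + ly = 0.15 + 0.18 = 0.3300
ω₁+ω₂+ω₃+ω₄ = -6.0000  →  vx = (0.075/4)·-6.0000 = -0.1125
−ω₁+ω₂+ω₃−ω₄ = 14.0000  →  vy = (0.075/4)·14.0000 = 0.2625
−ω₁+ω₂−ω₃+ω₄ = 8.0000  →  ωz = (0.075/1.3200)·8.0000 = 0.4545

(-0.1125, 0.2625, 0.4545)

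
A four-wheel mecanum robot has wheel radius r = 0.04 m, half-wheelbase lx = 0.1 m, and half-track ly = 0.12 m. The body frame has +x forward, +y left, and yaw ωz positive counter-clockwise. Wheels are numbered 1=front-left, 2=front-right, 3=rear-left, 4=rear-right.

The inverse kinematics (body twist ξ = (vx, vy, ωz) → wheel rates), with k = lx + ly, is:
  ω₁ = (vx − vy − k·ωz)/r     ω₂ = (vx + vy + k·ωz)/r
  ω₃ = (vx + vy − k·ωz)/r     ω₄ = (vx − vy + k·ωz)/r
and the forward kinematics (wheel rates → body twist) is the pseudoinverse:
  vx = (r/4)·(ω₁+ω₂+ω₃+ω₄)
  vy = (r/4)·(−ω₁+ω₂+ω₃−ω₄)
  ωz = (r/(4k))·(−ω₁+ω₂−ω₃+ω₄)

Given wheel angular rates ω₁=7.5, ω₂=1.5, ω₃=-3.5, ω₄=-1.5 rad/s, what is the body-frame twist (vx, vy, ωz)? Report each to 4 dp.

k = lx + ly = 0.1 + 0.12 = 0.2200
ω₁+ω₂+ω₃+ω₄ = 4.0000  →  vx = (0.04/4)·4.0000 = 0.0400
−ω₁+ω₂+ω₃−ω₄ = -8.0000  →  vy = (0.04/4)·-8.0000 = -0.0800
−ω₁+ω₂−ω₃+ω₄ = -4.0000  →  ωz = (0.04/0.8800)·-4.0000 = -0.1818

(0.0400, -0.0800, -0.1818)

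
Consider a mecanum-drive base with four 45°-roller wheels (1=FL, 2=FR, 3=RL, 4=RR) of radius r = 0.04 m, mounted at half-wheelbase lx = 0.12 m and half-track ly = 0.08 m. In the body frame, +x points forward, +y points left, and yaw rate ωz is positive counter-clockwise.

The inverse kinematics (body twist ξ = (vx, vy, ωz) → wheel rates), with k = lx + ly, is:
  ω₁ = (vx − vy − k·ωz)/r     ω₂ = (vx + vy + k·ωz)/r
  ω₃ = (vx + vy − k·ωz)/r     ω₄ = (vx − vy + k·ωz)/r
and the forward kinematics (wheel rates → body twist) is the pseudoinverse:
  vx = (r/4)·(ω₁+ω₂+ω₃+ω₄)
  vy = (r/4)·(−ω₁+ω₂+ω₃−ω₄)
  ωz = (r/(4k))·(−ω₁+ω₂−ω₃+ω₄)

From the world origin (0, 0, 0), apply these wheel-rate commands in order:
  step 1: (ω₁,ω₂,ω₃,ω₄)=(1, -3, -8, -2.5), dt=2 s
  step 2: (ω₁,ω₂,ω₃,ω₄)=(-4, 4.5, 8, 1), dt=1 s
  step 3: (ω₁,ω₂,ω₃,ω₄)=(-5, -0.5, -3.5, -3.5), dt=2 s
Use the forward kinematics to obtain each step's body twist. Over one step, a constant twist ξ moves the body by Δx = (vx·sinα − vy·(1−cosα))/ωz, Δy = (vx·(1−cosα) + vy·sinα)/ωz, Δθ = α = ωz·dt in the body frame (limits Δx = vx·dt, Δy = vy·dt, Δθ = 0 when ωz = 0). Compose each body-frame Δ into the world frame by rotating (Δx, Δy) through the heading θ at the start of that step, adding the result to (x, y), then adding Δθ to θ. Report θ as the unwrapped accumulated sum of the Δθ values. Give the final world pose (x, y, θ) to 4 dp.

step 1: ξ=(vx,vy,ωz)=(-0.1250, -0.0950, 0.0750), dt=2.0 → body Δ=(-0.2348, -0.2080, 0.1500) → world pose (-0.2348, -0.2080, 0.1500)
step 2: ξ=(vx,vy,ωz)=(0.0950, 0.1550, 0.0750), dt=1.0 → body Δ=(0.0891, 0.1584, 0.0750) → world pose (-0.1704, -0.0381, 0.2250)
step 3: ξ=(vx,vy,ωz)=(-0.1250, 0.0450, 0.2250), dt=2.0 → body Δ=(-0.2616, 0.0317, 0.4500) → world pose (-0.4324, -0.0655, 0.6750)

(-0.4324, -0.0655, 0.6750)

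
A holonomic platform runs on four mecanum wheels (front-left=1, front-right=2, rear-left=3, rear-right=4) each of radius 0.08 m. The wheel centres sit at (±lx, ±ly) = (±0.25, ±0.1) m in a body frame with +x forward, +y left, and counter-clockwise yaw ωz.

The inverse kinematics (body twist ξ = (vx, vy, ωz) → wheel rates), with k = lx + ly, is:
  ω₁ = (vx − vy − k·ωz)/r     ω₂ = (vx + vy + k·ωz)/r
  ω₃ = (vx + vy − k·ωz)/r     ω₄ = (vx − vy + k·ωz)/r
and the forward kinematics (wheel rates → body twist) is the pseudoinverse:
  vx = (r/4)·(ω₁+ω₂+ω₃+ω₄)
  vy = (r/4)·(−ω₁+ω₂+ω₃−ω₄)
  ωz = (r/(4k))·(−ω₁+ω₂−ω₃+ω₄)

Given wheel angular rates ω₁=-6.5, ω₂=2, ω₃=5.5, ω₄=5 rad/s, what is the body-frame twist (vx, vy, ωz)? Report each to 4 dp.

(0.1200, 0.1800, 0.4571)

k = lx + ly = 0.25 + 0.1 = 0.3500
ω₁+ω₂+ω₃+ω₄ = 6.0000  →  vx = (0.08/4)·6.0000 = 0.1200
−ω₁+ω₂+ω₃−ω₄ = 9.0000  →  vy = (0.08/4)·9.0000 = 0.1800
−ω₁+ω₂−ω₃+ω₄ = 8.0000  →  ωz = (0.08/1.4000)·8.0000 = 0.4571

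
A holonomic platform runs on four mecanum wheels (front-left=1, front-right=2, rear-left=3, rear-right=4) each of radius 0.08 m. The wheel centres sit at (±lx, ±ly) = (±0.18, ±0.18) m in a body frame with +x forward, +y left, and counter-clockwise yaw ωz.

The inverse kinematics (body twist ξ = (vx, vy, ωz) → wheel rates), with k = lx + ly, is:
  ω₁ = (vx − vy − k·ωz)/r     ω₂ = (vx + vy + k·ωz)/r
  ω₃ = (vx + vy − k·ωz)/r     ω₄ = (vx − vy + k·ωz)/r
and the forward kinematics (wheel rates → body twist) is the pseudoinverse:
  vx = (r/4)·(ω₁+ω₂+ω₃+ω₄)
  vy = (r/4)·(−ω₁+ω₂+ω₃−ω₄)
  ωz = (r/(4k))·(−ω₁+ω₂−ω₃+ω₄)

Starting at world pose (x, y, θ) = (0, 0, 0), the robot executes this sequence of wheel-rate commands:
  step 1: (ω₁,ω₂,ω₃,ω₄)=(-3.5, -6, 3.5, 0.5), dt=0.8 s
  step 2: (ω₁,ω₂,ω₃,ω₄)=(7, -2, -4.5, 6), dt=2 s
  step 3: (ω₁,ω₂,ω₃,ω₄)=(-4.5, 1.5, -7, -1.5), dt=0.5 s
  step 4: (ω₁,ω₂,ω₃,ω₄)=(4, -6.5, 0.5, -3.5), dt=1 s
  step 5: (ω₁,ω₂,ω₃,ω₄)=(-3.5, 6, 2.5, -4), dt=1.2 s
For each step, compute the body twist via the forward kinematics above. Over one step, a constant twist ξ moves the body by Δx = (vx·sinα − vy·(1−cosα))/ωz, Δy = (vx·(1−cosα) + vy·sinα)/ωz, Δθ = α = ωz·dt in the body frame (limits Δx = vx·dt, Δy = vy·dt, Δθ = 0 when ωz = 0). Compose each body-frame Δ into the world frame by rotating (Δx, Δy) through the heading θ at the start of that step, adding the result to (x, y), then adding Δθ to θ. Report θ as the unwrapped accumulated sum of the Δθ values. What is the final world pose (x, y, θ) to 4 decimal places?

step 1: ξ=(vx,vy,ωz)=(-0.1100, 0.0100, -0.3056), dt=0.8 → body Δ=(-0.0862, 0.0186, -0.2444) → world pose (-0.0862, 0.0186, -0.2444)
step 2: ξ=(vx,vy,ωz)=(0.1300, -0.3900, 0.0833), dt=2.0 → body Δ=(0.3236, -0.7548, 0.1667) → world pose (0.0452, -0.7920, -0.0778)
step 3: ξ=(vx,vy,ωz)=(-0.2300, 0.0100, 0.6389), dt=0.5 → body Δ=(-0.1138, -0.0133, 0.3194) → world pose (-0.0693, -0.7965, 0.2417)
step 4: ξ=(vx,vy,ωz)=(-0.1100, -0.1300, -0.8056), dt=1.0 → body Δ=(-0.1481, -0.0744, -0.8056) → world pose (-0.1953, -0.9042, -0.5639)
step 5: ξ=(vx,vy,ωz)=(0.0200, 0.3200, 0.1667), dt=1.2 → body Δ=(-0.0144, 0.3838, 0.2000) → world pose (-0.0023, -0.5720, -0.3639)

(-0.0023, -0.5720, -0.3639)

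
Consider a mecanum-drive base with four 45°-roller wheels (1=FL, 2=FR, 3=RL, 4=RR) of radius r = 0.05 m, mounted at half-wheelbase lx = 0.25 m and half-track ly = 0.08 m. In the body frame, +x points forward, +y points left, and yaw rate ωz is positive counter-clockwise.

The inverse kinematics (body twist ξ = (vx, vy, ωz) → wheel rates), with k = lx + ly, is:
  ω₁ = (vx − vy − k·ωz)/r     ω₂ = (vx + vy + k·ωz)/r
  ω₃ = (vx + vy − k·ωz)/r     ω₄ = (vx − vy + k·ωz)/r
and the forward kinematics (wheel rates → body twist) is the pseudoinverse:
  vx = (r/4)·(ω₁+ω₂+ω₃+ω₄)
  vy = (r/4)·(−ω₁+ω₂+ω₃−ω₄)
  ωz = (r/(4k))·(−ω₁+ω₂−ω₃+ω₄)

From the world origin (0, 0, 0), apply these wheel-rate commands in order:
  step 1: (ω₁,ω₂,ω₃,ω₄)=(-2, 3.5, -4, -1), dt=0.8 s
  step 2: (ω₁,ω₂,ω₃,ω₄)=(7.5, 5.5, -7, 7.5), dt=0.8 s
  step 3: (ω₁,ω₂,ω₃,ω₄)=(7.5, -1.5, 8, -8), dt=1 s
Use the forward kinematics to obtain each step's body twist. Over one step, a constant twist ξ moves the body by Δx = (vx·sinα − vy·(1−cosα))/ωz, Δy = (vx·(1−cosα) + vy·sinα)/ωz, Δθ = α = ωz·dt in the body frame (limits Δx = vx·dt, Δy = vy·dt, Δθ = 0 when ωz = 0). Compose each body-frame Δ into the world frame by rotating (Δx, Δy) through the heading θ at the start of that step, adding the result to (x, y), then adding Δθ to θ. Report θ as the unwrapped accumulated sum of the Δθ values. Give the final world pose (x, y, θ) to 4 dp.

step 1: ξ=(vx,vy,ωz)=(-0.0437, 0.0312, 0.3220), dt=0.8 → body Δ=(-0.0378, 0.0202, 0.2576) → world pose (-0.0378, 0.0202, 0.2576)
step 2: ξ=(vx,vy,ωz)=(0.1688, -0.2062, 0.4735), dt=0.8 → body Δ=(0.1627, -0.1358, 0.3788) → world pose (0.1541, -0.0697, 0.6364)
step 3: ξ=(vx,vy,ωz)=(0.0750, 0.0875, -0.9470), dt=1.0 → body Δ=(0.1027, 0.0421, -0.9470) → world pose (0.2117, 0.0252, -0.3106)

(0.2117, 0.0252, -0.3106)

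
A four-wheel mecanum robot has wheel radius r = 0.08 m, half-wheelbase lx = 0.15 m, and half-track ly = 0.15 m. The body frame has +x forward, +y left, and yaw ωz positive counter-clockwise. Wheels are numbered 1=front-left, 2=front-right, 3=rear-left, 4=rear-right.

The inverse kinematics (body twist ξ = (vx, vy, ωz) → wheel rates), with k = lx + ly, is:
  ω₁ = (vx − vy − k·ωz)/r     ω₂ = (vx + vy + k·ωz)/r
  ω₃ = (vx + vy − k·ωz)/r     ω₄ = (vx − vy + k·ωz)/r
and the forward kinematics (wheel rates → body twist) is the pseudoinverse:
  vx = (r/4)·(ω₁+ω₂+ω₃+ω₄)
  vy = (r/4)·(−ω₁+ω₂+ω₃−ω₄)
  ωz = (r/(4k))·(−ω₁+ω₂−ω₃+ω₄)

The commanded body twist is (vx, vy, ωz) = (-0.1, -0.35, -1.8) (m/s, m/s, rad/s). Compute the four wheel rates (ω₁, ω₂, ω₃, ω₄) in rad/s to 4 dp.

(9.8750, -12.3750, 1.1250, -3.6250)

k = lx + ly = 0.15 + 0.15 = 0.3000;  k·ωz = 0.3000·-1.8 = -0.5400
ω₁ (FL) = (vx − vy − k·ωz)/r = 0.7900/0.08 = 9.8750
ω₂ (FR) = (vx + vy + k·ωz)/r = -0.9900/0.08 = -12.3750
ω₃ (RL) = (vx + vy − k·ωz)/r = 0.0900/0.08 = 1.1250
ω₄ (RR) = (vx − vy + k·ωz)/r = -0.2900/0.08 = -3.6250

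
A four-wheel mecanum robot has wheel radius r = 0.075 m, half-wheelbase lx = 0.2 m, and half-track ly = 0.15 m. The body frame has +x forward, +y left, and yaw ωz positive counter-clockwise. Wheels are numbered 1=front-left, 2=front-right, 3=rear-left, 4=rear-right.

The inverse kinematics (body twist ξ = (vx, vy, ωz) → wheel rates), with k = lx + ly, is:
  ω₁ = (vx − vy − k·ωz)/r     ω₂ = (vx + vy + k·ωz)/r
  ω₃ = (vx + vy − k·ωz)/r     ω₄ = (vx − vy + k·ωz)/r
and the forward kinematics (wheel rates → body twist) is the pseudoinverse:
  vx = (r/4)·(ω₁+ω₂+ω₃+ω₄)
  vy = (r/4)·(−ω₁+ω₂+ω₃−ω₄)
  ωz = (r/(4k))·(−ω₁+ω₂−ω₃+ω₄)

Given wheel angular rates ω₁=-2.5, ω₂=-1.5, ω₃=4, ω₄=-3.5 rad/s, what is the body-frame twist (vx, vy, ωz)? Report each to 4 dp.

(-0.0656, 0.1594, -0.3482)

k = lx + ly = 0.2 + 0.15 = 0.3500
ω₁+ω₂+ω₃+ω₄ = -3.5000  →  vx = (0.075/4)·-3.5000 = -0.0656
−ω₁+ω₂+ω₃−ω₄ = 8.5000  →  vy = (0.075/4)·8.5000 = 0.1594
−ω₁+ω₂−ω₃+ω₄ = -6.5000  →  ωz = (0.075/1.4000)·-6.5000 = -0.3482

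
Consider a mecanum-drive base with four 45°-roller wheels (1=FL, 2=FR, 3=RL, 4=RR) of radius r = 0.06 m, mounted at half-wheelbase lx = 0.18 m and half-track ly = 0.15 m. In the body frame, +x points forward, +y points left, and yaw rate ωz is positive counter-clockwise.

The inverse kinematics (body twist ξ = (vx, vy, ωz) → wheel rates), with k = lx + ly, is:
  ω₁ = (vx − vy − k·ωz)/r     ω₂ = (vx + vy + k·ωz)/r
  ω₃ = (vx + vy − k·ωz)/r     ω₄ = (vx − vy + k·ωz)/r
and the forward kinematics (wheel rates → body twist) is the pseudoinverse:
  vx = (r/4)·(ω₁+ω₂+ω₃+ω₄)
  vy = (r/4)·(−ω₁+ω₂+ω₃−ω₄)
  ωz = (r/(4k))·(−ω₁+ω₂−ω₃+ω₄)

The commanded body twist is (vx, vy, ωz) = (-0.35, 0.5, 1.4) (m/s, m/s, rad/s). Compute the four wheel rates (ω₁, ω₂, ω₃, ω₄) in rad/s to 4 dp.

(-21.8667, 10.2000, -5.2000, -6.4667)

k = lx + ly = 0.18 + 0.15 = 0.3300;  k·ωz = 0.3300·1.4 = 0.4620
ω₁ (FL) = (vx − vy − k·ωz)/r = -1.3120/0.06 = -21.8667
ω₂ (FR) = (vx + vy + k·ωz)/r = 0.6120/0.06 = 10.2000
ω₃ (RL) = (vx + vy − k·ωz)/r = -0.3120/0.06 = -5.2000
ω₄ (RR) = (vx − vy + k·ωz)/r = -0.3880/0.06 = -6.4667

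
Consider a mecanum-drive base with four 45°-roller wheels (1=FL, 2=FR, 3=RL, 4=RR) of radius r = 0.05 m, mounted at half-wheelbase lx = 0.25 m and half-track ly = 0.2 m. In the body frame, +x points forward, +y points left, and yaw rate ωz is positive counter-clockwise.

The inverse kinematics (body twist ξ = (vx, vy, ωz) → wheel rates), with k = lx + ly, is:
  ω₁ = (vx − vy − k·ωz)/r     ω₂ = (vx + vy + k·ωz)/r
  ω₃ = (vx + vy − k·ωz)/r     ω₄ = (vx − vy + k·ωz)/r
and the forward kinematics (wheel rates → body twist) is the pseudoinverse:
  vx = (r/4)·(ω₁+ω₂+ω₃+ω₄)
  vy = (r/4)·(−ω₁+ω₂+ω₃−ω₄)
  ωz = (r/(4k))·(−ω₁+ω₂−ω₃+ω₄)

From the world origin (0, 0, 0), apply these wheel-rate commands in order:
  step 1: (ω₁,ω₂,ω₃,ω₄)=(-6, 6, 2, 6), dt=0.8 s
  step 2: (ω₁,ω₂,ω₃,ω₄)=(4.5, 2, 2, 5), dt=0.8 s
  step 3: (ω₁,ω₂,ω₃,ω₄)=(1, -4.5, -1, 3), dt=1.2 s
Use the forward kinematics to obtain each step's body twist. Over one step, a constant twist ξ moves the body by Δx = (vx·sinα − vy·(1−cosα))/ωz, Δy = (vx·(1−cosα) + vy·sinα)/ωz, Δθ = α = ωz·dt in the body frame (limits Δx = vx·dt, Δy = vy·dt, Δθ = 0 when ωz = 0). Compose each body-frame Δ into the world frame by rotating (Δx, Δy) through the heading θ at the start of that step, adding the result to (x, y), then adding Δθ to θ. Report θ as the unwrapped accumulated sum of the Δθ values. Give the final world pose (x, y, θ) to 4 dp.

step 1: ξ=(vx,vy,ωz)=(0.1000, 0.1000, 0.4444), dt=0.8 → body Δ=(0.0643, 0.0924, 0.3556) → world pose (0.0643, 0.0924, 0.3556)
step 2: ξ=(vx,vy,ωz)=(0.1688, -0.0688, 0.0139), dt=0.8 → body Δ=(0.1353, -0.0542, 0.0111) → world pose (0.2100, 0.0886, 0.3667)
step 3: ξ=(vx,vy,ωz)=(-0.0187, -0.1188, -0.0417), dt=1.2 → body Δ=(-0.0261, -0.1419, -0.0500) → world pose (0.2365, -0.0531, 0.3167)

(0.2365, -0.0531, 0.3167)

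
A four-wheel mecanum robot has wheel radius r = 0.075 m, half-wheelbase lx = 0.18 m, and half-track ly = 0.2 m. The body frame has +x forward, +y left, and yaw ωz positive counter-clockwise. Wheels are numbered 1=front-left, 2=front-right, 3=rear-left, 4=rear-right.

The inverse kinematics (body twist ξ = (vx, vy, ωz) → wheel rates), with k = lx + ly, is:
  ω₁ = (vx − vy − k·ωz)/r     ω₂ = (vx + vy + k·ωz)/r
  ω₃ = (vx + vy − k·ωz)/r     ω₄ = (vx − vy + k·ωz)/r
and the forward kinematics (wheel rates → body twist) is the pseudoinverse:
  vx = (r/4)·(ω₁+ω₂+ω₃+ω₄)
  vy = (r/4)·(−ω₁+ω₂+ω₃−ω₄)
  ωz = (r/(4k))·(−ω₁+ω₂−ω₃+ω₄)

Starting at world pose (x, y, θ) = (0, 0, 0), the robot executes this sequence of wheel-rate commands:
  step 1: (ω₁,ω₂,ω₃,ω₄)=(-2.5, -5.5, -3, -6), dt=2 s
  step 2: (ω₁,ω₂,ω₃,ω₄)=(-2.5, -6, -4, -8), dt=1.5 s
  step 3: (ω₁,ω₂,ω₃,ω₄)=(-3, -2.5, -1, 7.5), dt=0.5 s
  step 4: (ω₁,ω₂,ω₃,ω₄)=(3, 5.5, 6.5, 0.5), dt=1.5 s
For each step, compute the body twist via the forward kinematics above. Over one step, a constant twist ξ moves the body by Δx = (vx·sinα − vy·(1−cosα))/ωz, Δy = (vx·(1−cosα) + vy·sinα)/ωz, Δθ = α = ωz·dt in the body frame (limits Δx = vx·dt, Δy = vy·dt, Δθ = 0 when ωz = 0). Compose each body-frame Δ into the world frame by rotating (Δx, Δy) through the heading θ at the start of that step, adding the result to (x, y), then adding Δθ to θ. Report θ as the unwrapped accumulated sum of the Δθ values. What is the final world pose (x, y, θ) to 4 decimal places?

(-0.5952, 0.3205, -1.1842)

step 1: ξ=(vx,vy,ωz)=(-0.3187, 0.0000, -0.2961), dt=2.0 → body Δ=(-0.6009, 0.1833, -0.5921) → world pose (-0.6009, 0.1833, -0.5921)
step 2: ξ=(vx,vy,ωz)=(-0.3844, 0.0094, -0.3701), dt=1.5 → body Δ=(-0.5436, 0.1693, -0.5551) → world pose (-0.9575, 0.6272, -1.1472)
step 3: ξ=(vx,vy,ωz)=(0.0188, -0.1500, 0.4441), dt=0.5 → body Δ=(0.0176, -0.0733, 0.2220) → world pose (-1.0171, 0.5810, -0.9252)
step 4: ξ=(vx,vy,ωz)=(0.2906, 0.1594, -0.1727), dt=1.5 → body Δ=(0.4619, 0.1802, -0.2590) → world pose (-0.5952, 0.3205, -1.1842)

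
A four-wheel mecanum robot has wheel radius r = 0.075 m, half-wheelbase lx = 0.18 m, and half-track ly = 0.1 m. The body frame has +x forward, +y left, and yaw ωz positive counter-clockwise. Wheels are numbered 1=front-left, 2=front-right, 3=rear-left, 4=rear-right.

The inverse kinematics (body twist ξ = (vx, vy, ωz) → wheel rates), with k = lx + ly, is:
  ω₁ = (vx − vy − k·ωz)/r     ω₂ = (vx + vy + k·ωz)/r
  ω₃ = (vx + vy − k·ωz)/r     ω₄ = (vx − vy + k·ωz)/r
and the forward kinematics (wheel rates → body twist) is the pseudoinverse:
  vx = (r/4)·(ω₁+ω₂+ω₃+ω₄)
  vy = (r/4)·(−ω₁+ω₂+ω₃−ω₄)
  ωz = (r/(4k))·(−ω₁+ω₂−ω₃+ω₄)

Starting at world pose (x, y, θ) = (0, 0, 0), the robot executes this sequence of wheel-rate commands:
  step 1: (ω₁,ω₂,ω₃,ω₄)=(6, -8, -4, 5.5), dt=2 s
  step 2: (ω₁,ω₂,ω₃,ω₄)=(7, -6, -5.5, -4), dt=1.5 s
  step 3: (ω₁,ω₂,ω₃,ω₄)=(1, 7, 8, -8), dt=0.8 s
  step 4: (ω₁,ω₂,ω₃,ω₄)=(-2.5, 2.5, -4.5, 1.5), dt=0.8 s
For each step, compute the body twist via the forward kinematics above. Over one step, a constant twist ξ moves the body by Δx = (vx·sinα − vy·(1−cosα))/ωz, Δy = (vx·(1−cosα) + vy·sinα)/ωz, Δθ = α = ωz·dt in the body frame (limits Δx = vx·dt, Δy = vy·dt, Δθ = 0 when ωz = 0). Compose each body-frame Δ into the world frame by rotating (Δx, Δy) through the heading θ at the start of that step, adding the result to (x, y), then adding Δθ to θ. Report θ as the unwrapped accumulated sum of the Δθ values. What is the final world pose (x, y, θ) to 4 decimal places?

(-0.4720, -0.9645, -1.7042)

step 1: ξ=(vx,vy,ωz)=(-0.0094, -0.4406, -0.3013), dt=2.0 → body Δ=(-0.2752, -0.8234, -0.6027) → world pose (-0.2752, -0.8234, -0.6027)
step 2: ξ=(vx,vy,ωz)=(-0.1594, -0.2719, -0.7701), dt=1.5 → body Δ=(-0.3998, -0.1996, -1.1551) → world pose (-0.7178, -0.7612, -1.7578)
step 3: ξ=(vx,vy,ωz)=(0.1500, 0.4125, -0.6696), dt=0.8 → body Δ=(0.2006, 0.2831, -0.5357) → world pose (-0.4770, -1.0109, -2.2935)
step 4: ξ=(vx,vy,ωz)=(-0.0562, -0.0187, 0.7366), dt=0.8 → body Δ=(-0.0381, -0.0270, 0.5893) → world pose (-0.4720, -0.9645, -1.7042)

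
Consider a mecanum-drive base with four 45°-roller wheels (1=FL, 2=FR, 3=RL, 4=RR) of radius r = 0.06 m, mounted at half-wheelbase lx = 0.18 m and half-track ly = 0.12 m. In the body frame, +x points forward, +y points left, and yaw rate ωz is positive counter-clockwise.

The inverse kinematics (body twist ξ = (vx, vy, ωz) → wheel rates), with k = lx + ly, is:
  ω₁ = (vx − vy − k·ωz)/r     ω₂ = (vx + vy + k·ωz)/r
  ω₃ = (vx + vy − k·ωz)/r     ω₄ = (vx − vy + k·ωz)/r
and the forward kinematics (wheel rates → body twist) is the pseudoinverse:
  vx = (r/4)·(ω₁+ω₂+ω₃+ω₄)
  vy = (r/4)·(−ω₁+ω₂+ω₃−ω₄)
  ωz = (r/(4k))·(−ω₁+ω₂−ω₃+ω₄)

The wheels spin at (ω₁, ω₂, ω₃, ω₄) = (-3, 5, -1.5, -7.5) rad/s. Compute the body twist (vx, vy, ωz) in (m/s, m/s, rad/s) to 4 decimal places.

k = lx + ly = 0.18 + 0.12 = 0.3000
ω₁+ω₂+ω₃+ω₄ = -7.0000  →  vx = (0.06/4)·-7.0000 = -0.1050
−ω₁+ω₂+ω₃−ω₄ = 14.0000  →  vy = (0.06/4)·14.0000 = 0.2100
−ω₁+ω₂−ω₃+ω₄ = 2.0000  →  ωz = (0.06/1.2000)·2.0000 = 0.1000

(-0.1050, 0.2100, 0.1000)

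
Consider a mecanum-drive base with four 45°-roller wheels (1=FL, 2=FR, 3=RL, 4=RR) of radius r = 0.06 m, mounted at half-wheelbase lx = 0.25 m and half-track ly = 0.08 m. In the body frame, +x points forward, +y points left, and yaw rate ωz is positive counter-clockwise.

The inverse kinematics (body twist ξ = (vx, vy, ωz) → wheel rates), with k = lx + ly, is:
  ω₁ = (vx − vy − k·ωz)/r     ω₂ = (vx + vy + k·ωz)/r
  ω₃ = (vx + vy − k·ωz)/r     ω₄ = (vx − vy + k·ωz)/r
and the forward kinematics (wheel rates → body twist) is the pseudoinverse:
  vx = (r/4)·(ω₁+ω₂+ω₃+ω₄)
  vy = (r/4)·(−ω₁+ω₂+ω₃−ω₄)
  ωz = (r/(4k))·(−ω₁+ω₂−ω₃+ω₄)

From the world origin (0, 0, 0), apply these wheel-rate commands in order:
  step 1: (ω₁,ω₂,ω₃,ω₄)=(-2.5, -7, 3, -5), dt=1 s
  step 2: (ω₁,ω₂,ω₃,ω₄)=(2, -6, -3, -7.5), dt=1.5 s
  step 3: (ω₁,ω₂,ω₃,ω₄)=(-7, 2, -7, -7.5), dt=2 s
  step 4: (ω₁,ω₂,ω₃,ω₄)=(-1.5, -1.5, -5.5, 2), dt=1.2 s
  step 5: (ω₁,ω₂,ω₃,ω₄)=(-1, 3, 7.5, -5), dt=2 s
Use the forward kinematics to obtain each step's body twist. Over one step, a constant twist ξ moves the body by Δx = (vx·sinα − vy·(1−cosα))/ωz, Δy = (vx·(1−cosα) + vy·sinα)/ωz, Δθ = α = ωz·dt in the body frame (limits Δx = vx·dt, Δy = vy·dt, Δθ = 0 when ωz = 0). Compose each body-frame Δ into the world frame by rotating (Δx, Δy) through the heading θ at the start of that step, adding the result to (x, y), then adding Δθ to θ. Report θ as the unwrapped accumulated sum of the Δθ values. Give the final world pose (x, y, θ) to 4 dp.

step 1: ξ=(vx,vy,ωz)=(-0.1725, 0.0525, -0.5682), dt=1.0 → body Δ=(-0.1488, 0.0974, -0.5682) → world pose (-0.1488, 0.0974, -0.5682)
step 2: ξ=(vx,vy,ωz)=(-0.2175, -0.0525, -0.5682), dt=1.5 → body Δ=(-0.3197, 0.0613, -0.8523) → world pose (-0.3854, 0.3211, -1.4205)
step 3: ξ=(vx,vy,ωz)=(-0.2925, 0.1425, 0.3864), dt=2.0 → body Δ=(-0.6332, 0.0425, 0.7727) → world pose (-0.4382, 0.9536, -0.6477)
step 4: ξ=(vx,vy,ωz)=(-0.0975, -0.1125, 0.3409), dt=1.2 → body Δ=(-0.0865, -0.1549, 0.4091) → world pose (-0.6007, 0.8823, -0.2386)
step 5: ξ=(vx,vy,ωz)=(0.0675, 0.2475, -0.3864), dt=2.0 → body Δ=(0.3039, 0.3976, -0.7727) → world pose (-0.2114, 1.1968, -1.0114)

(-0.2114, 1.1968, -1.0114)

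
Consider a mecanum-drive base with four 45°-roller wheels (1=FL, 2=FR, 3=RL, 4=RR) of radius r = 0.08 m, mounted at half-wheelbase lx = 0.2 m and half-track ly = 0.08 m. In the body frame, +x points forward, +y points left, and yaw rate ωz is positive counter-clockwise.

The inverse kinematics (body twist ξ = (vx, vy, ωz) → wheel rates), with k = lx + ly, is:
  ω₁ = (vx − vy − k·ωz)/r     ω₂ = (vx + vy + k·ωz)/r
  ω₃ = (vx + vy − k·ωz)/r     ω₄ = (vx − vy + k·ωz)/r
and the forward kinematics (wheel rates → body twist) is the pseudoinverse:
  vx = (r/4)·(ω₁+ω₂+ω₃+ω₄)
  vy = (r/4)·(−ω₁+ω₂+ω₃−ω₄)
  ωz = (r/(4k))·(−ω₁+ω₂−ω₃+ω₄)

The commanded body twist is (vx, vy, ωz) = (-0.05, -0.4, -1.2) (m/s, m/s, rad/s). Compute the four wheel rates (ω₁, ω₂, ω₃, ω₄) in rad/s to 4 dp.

(8.5750, -9.8250, -1.4250, 0.1750)

k = lx + ly = 0.2 + 0.08 = 0.2800;  k·ωz = 0.2800·-1.2 = -0.3360
ω₁ (FL) = (vx − vy − k·ωz)/r = 0.6860/0.08 = 8.5750
ω₂ (FR) = (vx + vy + k·ωz)/r = -0.7860/0.08 = -9.8250
ω₃ (RL) = (vx + vy − k·ωz)/r = -0.1140/0.08 = -1.4250
ω₄ (RR) = (vx − vy + k·ωz)/r = 0.0140/0.08 = 0.1750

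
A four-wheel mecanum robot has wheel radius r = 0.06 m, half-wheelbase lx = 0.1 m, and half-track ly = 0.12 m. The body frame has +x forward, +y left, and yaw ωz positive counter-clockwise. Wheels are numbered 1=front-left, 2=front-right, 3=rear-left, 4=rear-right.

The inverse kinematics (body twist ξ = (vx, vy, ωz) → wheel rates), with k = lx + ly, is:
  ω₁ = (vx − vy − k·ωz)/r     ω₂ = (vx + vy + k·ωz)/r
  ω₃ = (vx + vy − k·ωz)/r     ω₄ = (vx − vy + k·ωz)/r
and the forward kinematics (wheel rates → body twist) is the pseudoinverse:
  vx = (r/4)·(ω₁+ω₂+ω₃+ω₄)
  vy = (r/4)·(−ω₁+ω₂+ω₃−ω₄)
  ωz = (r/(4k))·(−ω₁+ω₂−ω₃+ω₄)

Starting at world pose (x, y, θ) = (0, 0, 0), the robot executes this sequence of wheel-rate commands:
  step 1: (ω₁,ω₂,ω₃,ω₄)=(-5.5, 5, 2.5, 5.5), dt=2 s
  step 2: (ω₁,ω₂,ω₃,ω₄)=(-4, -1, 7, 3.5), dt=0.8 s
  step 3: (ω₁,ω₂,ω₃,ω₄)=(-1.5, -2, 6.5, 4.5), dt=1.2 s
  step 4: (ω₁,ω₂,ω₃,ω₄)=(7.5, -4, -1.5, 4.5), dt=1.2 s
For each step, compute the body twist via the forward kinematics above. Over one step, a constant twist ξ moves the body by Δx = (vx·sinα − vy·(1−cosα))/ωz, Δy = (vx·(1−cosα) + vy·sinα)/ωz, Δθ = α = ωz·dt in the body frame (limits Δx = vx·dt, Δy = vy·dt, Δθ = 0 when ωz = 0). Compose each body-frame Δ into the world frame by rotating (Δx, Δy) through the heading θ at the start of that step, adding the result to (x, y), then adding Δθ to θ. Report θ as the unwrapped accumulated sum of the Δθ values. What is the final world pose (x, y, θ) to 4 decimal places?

(0.1537, 0.5024, 1.1591)

step 1: ξ=(vx,vy,ωz)=(0.1125, 0.1125, 0.9205), dt=2.0 → body Δ=(-0.0370, 0.2726, 1.8409) → world pose (-0.0370, 0.2726, 1.8409)
step 2: ξ=(vx,vy,ωz)=(0.0825, 0.0975, -0.0341), dt=0.8 → body Δ=(0.0671, 0.0771, -0.0273) → world pose (-0.1292, 0.3167, 1.8136)
step 3: ξ=(vx,vy,ωz)=(0.1125, 0.0225, -0.1705), dt=1.2 → body Δ=(0.1368, 0.0131, -0.2045) → world pose (-0.1748, 0.4463, 1.6091)
step 4: ξ=(vx,vy,ωz)=(0.0975, -0.2625, -0.3750), dt=1.2 → body Δ=(0.0434, -0.3304, -0.4500) → world pose (0.1537, 0.5024, 1.1591)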